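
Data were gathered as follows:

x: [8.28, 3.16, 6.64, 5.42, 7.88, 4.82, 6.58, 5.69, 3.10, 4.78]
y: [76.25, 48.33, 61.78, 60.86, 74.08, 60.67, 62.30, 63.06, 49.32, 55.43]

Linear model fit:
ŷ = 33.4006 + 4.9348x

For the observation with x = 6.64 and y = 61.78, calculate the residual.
Residual = -4.3877

The residual is the difference between the actual value and the predicted value:

Residual = y - ŷ

Step 1: Calculate predicted value
ŷ = 33.4006 + 4.9348 × 6.64
ŷ = 66.1677

Step 2: Calculate residual
Residual = 61.78 - 66.1677
Residual = -4.3877

The residual is negative, so the observed y = 61.78 sits below the regression line (the line overestimates it by 4.3877).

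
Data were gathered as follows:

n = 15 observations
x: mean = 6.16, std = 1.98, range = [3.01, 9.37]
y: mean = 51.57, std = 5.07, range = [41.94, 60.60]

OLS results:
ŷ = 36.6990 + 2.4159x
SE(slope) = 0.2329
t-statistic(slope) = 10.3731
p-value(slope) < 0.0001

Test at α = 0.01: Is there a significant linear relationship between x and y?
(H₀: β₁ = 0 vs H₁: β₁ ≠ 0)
p-value < 0.0001 < α = 0.01, so we reject H₀. The relationship is significant.

Hypothesis test for the slope coefficient:

H₀: β₁ = 0 (no linear relationship)
H₁: β₁ ≠ 0 (linear relationship exists)

Test statistic: t = β̂₁ / SE(β̂₁) = 2.4159 / 0.2329 = 10.3731

With df = 13, the two-sided p-value for |t| = 10.3731 is <0.0001.

Decision rule: reject H₀ if p-value < α.
p-value < 0.0001 < α = 0.01 → reject H₀.

There is sufficient evidence at the 1% significance level to conclude that a linear relationship exists between x and y.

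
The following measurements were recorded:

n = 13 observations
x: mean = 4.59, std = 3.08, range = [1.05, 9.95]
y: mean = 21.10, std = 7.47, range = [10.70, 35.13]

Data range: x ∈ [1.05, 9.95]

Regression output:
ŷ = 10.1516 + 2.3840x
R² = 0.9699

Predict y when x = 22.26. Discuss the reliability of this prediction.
ŷ = 63.2194, but this is extrapolation (above the data range [1.05, 9.95]) and may be unreliable.

Prediction calculation:
ŷ = 10.1516 + 2.3840 × 22.26
ŷ = 63.2194

Reliability:
- Data range: x ∈ [1.05, 9.95]
- Prediction point: x = 22.26 is 12.31 units above the observed range → this is EXTRAPOLATION, not interpolation

Why that matters here:
- The standard error of prediction grows with (x − x̄)², and x = 22.26 is far from x̄ = 4.59
- Real relationships often flatten, saturate, or turn nonlinear at extremes
- There are no observations near this x to validate the fitted line there

A defensible statement: 'if the linear trend continued to x = 22.26, y would be about 63.2194' — the premise is untested.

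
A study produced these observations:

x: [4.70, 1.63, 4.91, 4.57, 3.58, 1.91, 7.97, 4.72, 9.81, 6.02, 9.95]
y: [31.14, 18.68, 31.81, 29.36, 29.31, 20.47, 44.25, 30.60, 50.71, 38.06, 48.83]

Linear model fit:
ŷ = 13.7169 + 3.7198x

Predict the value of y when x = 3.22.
ŷ = 25.6947

To predict y for x = 3.22, substitute into the regression equation:

ŷ = 13.7169 + 3.7198 × 3.22
ŷ = 13.7169 + 11.9778
ŷ = 25.6947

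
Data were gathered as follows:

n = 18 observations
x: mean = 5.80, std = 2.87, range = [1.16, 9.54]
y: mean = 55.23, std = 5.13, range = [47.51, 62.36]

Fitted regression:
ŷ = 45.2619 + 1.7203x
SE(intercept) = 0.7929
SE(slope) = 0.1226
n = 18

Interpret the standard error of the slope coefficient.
The slope 1.7203 is pinned down to within about ±0.1226 (one SE) by these data — relative uncertainty 7.1%, i.e. precise.

What SE measures:
- The standard error quantifies the sampling variability of the coefficient estimate
- It is the estimated standard deviation of β̂₁ across hypothetical repeated samples of the same size
- Smaller SE → more precise estimate

Relative precision:
- SE / |β̂₁| = 0.1226 / 1.7203 = 7.1%
- Rule of thumb (under 20%: precise; 20% to under 50%: moderately precise; 50% or more: imprecise) → precise

Rough 95% range (±2 SE): 1.7203 ± 0.2452 → (1.4751, 1.9655).

What drives SE(β̂₁): more residual scatter → larger SE.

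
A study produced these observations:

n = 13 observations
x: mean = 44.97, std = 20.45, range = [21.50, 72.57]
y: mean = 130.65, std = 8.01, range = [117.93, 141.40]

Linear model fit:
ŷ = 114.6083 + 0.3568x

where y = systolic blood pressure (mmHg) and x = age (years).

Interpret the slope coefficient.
An increase of one year in age is associated with a 0.3568 mmHg increase in predicted blood pressure.

The slope β₁ = 0.3568 gives the rate at which the fitted blood pressure changes with age.

Interpretation:
- Age up by 1 year → predicted blood pressure increases by 0.3568 mmHg
- The effect is assumed constant over the observed range of x (linearity)
- The slope describes association in these data, not necessarily a causal effect

(β₀ = 114.6083 is the fitted value at x = 0 and is not part of the slope interpretation.)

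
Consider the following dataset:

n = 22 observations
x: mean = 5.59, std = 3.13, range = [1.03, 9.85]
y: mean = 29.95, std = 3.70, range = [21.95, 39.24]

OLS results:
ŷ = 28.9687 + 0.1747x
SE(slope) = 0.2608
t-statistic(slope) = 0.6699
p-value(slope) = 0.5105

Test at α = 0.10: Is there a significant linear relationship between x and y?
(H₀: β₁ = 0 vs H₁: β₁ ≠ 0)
p-value = 0.5105 ≥ α = 0.10, so we fail to reject H₀. The relationship is not significant.

Hypothesis test for the slope coefficient:

H₀: β₁ = 0 (no linear relationship)
H₁: β₁ ≠ 0 (linear relationship exists)

Test statistic: t = β̂₁ / SE(β̂₁) = 0.1747 / 0.2608 = 0.6699

p = 0.5105: how often a slope estimate this far from 0 (in SE units) would arise by chance if β₁ were truly 0.

Decision rule: reject H₀ if p-value < α.
p-value = 0.5105 ≥ α = 0.10 → fail to reject H₀.

There is not sufficient evidence at the 10% significance level to conclude that a linear relationship exists between x and y.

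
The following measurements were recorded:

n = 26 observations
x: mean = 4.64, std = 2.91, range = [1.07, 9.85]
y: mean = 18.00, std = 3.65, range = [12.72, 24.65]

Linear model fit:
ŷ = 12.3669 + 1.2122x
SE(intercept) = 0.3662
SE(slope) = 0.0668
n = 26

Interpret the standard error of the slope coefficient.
SE(β̂₁) = 0.0668 is the estimated standard deviation of the slope estimate across repeated samples; relative to β̂₁ = 1.2122 that is 5.5%, a precise estimate.

SE(β̂₁) = 0.0668 says: if we drew many samples of n = 26 from the same population and refit each time, the fitted slopes would scatter with a standard deviation of roughly 0.0668 around the true β₁.

Relative precision:
- SE / |β̂₁| = 0.0668 / 1.2122 = 5.5%
- Rule of thumb (under 20%: precise; 20% to under 50%: moderately precise; 50% or more: imprecise) → precise

Rough 95% range (±2 SE): 1.2122 ± 0.1336 → (1.0786, 1.3458).

What drives SE(β̂₁): larger n (here n = 26) → smaller SE; more residual scatter → larger SE.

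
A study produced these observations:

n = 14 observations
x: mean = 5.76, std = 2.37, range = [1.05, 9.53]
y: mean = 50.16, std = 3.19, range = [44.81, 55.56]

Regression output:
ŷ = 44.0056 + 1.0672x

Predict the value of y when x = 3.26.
ŷ = 47.4847

x = 3.26 lies inside the observed range [1.05, 9.53], so the fitted equation applies directly:

ŷ = 44.0056 + 1.0672 × 3.26
ŷ = 44.0056 + 3.4791
ŷ = 47.4847

This is a point prediction; actual observations scatter around it by roughly the residual standard deviation.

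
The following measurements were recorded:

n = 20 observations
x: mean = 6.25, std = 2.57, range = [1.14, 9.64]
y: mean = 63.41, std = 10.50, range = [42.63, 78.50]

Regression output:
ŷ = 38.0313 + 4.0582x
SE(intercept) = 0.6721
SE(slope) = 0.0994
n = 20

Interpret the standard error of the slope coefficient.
SE(β̂₁) = 0.0994 is the estimated standard deviation of the slope estimate across repeated samples; relative to β̂₁ = 4.0582 that is 2.4%, a precise estimate.

SE(β̂₁) = s / √Sxx, where s is the residual standard deviation and Sxx = Σ(x − x̄)². It is the yardstick for how far β̂₁ = 4.0582 could plausibly be from the true slope.

Relative precision:
- SE / |β̂₁| = 0.0994 / 4.0582 = 2.4%
- Rule of thumb (under 20%: precise; 20% to under 50%: moderately precise; 50% or more: imprecise) → precise

Rough 95% range (±2 SE): 4.0582 ± 0.1988 → (3.8594, 4.2570).

What drives SE(β̂₁): wider spread of x values → smaller SE.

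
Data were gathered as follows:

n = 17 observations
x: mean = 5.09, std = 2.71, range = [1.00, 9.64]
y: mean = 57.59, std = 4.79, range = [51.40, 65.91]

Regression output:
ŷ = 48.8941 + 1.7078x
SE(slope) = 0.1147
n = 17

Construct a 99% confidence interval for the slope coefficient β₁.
The 99% CI for β₁ is (1.3698, 2.0458)

Confidence interval for the slope:

The 99% CI for β₁ is: β̂₁ ± t*(α/2, n-2) × SE(β̂₁)

Step 1: Find critical t-value
- Confidence level = 0.99
- Degrees of freedom = n - 2 = 17 - 2 = 15
- t*(α/2, 15) = 2.9467

Step 2: Calculate margin of error
Margin = 2.9467 × 0.1147 = 0.3380

Step 3: Construct interval
CI = 1.7078 ± 0.3380
CI = (1.3698, 2.0458)

Interpretation: intervals built this way capture the true β₁ in 99% of repeated samples; here the plausible range for the per-unit effect of x on y is 1.3698 to 2.0458.
Both endpoints are positive, so the data support a genuinely positive slope at this confidence level.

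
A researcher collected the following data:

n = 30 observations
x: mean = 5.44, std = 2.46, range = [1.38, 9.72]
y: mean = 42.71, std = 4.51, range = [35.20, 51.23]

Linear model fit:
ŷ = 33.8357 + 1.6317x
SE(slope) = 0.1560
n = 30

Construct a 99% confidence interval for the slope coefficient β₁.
The 99% CI for β₁ is (1.2006, 2.0628)

Confidence interval for the slope:

The 99% CI for β₁ is: β̂₁ ± t*(α/2, n-2) × SE(β̂₁)

Step 1: Find critical t-value
- Confidence level = 0.99
- Degrees of freedom = n - 2 = 30 - 2 = 28
- t*(α/2, 28) = 2.7633

Step 2: Calculate margin of error
Margin = 2.7633 × 0.1560 = 0.4311

Step 3: Construct interval
CI = 1.6317 ± 0.4311
CI = (1.2006, 2.0628)

Interpretation: each one-unit increase in x is associated with a change in mean y of between 1.2006 and 2.0628, with 99% confidence.
Since 0 is outside the interval, a two-sided test at α = 0.01 would reject H₀: β₁ = 0.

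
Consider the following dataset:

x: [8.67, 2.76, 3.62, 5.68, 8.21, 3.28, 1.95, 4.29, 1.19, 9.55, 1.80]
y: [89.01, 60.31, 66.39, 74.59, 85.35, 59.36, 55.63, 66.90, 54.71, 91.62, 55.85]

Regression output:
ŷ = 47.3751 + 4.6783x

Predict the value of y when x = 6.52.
ŷ = 77.8776

To predict y for x = 6.52, substitute into the regression equation:

ŷ = 47.3751 + 4.6783 × 6.52
ŷ = 47.3751 + 30.5025
ŷ = 77.8776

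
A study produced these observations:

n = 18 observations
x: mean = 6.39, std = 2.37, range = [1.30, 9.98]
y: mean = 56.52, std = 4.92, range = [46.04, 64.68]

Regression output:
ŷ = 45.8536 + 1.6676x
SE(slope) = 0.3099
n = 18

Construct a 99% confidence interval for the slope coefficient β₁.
The 99% CI for β₁ is (0.7624, 2.5728)

Confidence interval for the slope:

The 99% CI for β₁ is: β̂₁ ± t*(α/2, n-2) × SE(β̂₁)

Step 1: Find critical t-value
- Confidence level = 0.99
- Degrees of freedom = n - 2 = 18 - 2 = 16
- t*(α/2, 16) = 2.9208

Step 2: Calculate margin of error
Margin = 2.9208 × 0.3099 = 0.9052

Step 3: Construct interval
CI = 1.6676 ± 0.9052
CI = (0.7624, 2.5728)

Interpretation: each one-unit increase in x is associated with a change in mean y of between 0.7624 and 2.5728, with 99% confidence.
Since 0 is outside the interval, a two-sided test at α = 0.01 would reject H₀: β₁ = 0.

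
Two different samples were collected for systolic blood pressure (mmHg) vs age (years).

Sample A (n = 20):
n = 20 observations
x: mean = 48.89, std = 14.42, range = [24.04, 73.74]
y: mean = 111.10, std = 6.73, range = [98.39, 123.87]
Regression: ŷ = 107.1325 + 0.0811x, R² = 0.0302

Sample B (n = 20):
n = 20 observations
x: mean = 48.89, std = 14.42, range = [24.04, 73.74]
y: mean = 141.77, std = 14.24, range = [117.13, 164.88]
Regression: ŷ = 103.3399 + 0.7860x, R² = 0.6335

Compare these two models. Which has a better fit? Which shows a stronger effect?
Model B has the better fit (R² = 0.6335 vs 0.0302). Model B shows the stronger effect (|β₁| = 0.7860 vs 0.0811).

Model Comparison:

Goodness of fit (R²):
- Model A: R² = 0.0302 → 3.02% of variance in blood pressure explained
- Model B: R² = 0.6335 → 63.35% of variance in blood pressure explained
- 0.6335 > 0.0302 → Model B has the better fit

Strength of effect — compare |β₁|:
- Model A: β₁ = 0.0811 → predicted blood pressure rises 0.0811 mmHg per additional year of age
- Model B: β₁ = 0.7860 → predicted blood pressure rises 0.7860 mmHg per additional year of age
- |0.0811| < |0.7860| → Model B shows the stronger marginal effect

Notes:
- R² measures how tightly points cluster around the line; β₁ measures how steep the line is — they answer different questions.
- A better fit (higher R²) doesn't necessarily mean a more important relationship.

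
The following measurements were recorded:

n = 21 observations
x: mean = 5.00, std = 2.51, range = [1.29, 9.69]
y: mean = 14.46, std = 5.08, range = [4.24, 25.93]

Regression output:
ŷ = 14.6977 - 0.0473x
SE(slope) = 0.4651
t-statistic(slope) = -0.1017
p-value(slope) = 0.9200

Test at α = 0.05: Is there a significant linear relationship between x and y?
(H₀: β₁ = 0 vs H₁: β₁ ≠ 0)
Since p-value = 0.9200 ≥ α = 0.05, fail to reject H₀ — the slope is not significantly different from 0.

Hypothesis test for the slope coefficient:

H₀: β₁ = 0 (no linear relationship)
H₁: β₁ ≠ 0 (linear relationship exists)

Test statistic: t = β̂₁ / SE(β̂₁) = -0.0473 / 0.4651 = -0.1017

With df = 19, the two-sided p-value for |t| = 0.1017 is 0.9200.

Decision rule: reject H₀ if p-value < α.
p-value = 0.9200 ≥ α = 0.05 → fail to reject H₀.

There is not sufficient evidence at the 5% significance level to conclude that a linear relationship exists between x and y.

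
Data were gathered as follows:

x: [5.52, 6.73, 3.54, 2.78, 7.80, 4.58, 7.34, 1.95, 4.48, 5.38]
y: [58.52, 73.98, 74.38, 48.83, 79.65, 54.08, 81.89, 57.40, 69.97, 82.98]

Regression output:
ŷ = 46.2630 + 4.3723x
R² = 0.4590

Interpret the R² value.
R² = 0.4590 means 45.90% of the variation in y is explained by the linear relationship with x. This indicates a moderate fit.

The coefficient of determination R² is the fraction of the total variation in y that the fitted line accounts for.

Here R² = 0.4590:
- Explained: 45.90% of the variation in y
- Unexplained (residual): 100% − 45.90% = 54.10%
- Rule of thumb (below 0.3 weak; 0.3 to below 0.7 moderate; 0.7 and above strong) → moderate

Note: R² says nothing about causation, and a high R² does not by itself mean the linear form is appropriate — check the residuals.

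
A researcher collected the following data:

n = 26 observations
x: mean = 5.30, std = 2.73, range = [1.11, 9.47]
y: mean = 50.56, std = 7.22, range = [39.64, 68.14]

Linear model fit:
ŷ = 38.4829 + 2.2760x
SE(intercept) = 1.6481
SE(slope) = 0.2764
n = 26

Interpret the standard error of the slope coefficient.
SE(β̂₁) = 0.2764 is the estimated standard deviation of the slope estimate across repeated samples; relative to β̂₁ = 2.2760 that is 12.1%, a precise estimate.

What SE measures:
- The standard error quantifies the sampling variability of the coefficient estimate
- It is the estimated standard deviation of β̂₁ across hypothetical repeated samples of the same size
- Smaller SE → more precise estimate

Relative precision:
- SE / |β̂₁| = 0.2764 / 2.2760 = 12.1%
- Rule of thumb (under 20%: precise; 20% to under 50%: moderately precise; 50% or more: imprecise) → precise

Link to interval estimation: a confidence interval for β₁ is β̂₁ ± t* × 0.2764, so SE sets the half-width per unit of t*.

What drives SE(β̂₁): larger n (here n = 26) → smaller SE; wider spread of x values → smaller SE.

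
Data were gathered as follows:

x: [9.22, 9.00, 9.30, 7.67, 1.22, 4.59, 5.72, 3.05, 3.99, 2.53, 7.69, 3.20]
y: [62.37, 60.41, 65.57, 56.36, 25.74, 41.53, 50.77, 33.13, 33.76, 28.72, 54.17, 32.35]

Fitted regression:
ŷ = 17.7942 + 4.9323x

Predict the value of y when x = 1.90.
ŷ = 27.1656

To predict y for x = 1.90, substitute into the regression equation:

ŷ = 17.7942 + 4.9323 × 1.90
ŷ = 17.7942 + 9.3714
ŷ = 27.1656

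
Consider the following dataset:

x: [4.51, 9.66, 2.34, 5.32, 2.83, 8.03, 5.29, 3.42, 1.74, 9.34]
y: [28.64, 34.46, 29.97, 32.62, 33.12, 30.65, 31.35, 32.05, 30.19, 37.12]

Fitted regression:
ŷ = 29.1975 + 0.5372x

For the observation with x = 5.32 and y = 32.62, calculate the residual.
Residual = 0.5646

The residual is the difference between the actual value and the predicted value:

Residual = y - ŷ

Step 1: Calculate predicted value
ŷ = 29.1975 + 0.5372 × 5.32
ŷ = 32.0554

Step 2: Calculate residual
Residual = 32.62 - 32.0554
Residual = 0.5646

Sign check: y > ŷ, so the point is above the line and the fit underestimates here.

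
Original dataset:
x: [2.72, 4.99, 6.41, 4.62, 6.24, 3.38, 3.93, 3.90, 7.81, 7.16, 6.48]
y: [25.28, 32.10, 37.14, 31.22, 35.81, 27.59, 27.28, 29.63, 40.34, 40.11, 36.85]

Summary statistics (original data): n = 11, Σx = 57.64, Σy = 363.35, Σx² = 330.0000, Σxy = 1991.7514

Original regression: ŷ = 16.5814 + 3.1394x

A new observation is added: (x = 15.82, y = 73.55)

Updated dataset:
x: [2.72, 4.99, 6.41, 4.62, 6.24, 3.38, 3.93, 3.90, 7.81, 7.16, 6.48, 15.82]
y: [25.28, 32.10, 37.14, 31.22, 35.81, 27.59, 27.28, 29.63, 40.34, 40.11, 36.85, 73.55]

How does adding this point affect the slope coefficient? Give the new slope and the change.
New slope β₁ = 3.6818 versus 3.1394 before: a change of +0.5424 (+17.3%).

The new point has HIGH LEVERAGE: x = 15.82 is far from the original mean x̄ = 57.64/11 ≈ 5.24 (original range [2.72, 7.81]).

Step 1: Update the sums with the new point (n goes from 11 to 12)
Σx  = 57.64 + 15.82 = 73.46
Σy  = 363.35 + 73.55 = 436.90
Σx² = 330.0000 + 15.82² = 330.0000 + 250.2724 = 580.2724
Σxy = 1991.7514 + 15.82×73.55 = 1991.7514 + 1163.5610 = 3155.3124

Step 2: Recompute the slope with b₁ = (nΣxy − ΣxΣy) / (nΣx² − (Σx)²)
Numerator   = 12×3155.3124 − 73.46×436.90 = 37863.7488 − 32094.6740 = 5769.0748
Denominator = 12×580.2724 − 73.46² = 6963.2688 − 5396.3716 = 1566.8972
b₁(new) = 5769.0748 / 1566.8972 = 3.6818

(Same formula on the original sums: (11×1991.7514 − 57.64×363.35) / (11×330.0000 − 57.64²) = 965.7714 / 307.6304 = 3.1394, matching the given fit.)

Step 3: Change in slope
Δβ₁ = 3.6818 − 3.1394 = +0.5424
Relative change = +0.5424 / 3.1394 × 100% = +17.3%
→ the slope increases when the point is added.

A high-leverage point only changes the slope if it is off the original line; here y = 73.55 is above the original trend, so the slope increases.
In practice: investigate whether it comes from the same population as the rest of the sample; check such a point for data-entry or measurement error.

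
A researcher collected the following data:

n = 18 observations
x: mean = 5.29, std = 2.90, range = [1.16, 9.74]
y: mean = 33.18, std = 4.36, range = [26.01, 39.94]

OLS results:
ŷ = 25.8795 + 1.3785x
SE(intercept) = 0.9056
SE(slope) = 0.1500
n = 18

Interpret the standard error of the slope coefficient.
SE(slope) = 0.1500 measures the uncertainty in the estimated slope. The coefficient is estimated precisely (SE/|β̂₁| = 10.9%).

SE(β̂₁) = s / √Sxx, where s is the residual standard deviation and Sxx = Σ(x − x̄)². It is the yardstick for how far β̂₁ = 1.3785 could plausibly be from the true slope.

Relative precision:
- SE / |β̂₁| = 0.1500 / 1.3785 = 10.9%
- Rule of thumb (under 20%: precise; 20% to under 50%: moderately precise; 50% or more: imprecise) → precise

Rough 95% range (±2 SE): 1.3785 ± 0.3000 → (1.0785, 1.6785).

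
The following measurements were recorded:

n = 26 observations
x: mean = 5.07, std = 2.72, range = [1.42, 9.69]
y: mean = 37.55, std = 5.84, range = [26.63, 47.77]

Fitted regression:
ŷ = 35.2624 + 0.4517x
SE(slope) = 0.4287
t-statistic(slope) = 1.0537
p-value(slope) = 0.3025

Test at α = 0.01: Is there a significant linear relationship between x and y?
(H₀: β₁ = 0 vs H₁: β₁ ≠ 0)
Fail to reject H₀: p-value = 0.3025 ≥ α = 0.01. The linear relationship is not significant at the 1% level.

Hypothesis test for the slope coefficient:

H₀: β₁ = 0 (no linear relationship)
H₁: β₁ ≠ 0 (linear relationship exists)

Test statistic: t = β̂₁ / SE(β̂₁) = 0.4517 / 0.4287 = 1.0537

With df = 24, the two-sided p-value for |t| = 1.0537 is 0.3025.

Decision rule: reject H₀ if p-value < α.
p-value = 0.3025 ≥ α = 0.01 → fail to reject H₀.

At α = 0.01 the data do not provide convincing evidence of a nonzero slope.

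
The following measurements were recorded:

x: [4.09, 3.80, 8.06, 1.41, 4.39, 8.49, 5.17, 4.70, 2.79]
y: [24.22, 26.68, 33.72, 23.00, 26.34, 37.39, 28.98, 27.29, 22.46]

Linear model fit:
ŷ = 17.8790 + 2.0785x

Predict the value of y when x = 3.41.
ŷ = 24.9667

To predict y for x = 3.41, substitute into the regression equation:

ŷ = 17.8790 + 2.0785 × 3.41
ŷ = 17.8790 + 7.0877
ŷ = 24.9667

This is a point prediction; actual observations scatter around it by roughly the residual standard deviation.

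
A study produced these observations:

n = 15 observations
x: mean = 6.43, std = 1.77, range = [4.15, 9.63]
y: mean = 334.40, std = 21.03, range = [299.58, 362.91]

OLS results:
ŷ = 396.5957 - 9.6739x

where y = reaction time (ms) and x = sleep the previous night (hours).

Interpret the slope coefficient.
For each additional hour of sleep, predicted reaction time decreases by approximately 9.6739 ms.

β₁ = -9.6739 is the change in predicted reaction time (ms) per additional hour of sleep.

Interpretation:
- Sleep up by 1 hour → predicted reaction time decreases by 9.6739 ms
- The effect is assumed constant over the observed range of x (linearity)
- The slope describes association in these data, not necessarily a causal effect

(β₀ = 396.5957 is the fitted value at x = 0 and is not part of the slope interpretation.)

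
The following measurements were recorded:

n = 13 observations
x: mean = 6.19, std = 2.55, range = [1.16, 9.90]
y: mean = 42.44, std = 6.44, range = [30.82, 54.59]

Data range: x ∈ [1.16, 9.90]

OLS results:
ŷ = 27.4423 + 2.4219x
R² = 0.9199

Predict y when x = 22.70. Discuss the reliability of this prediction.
The equation gives ŷ = 82.4194; however x = 22.70 is 12.80 units above the observed range, so this extrapolated value should not be trusted.

Prediction calculation:
ŷ = 27.4423 + 2.4219 × 22.70
ŷ = 82.4194

Reliability:
- Data range: x ∈ [1.16, 9.90]
- Prediction point: x = 22.70 is 12.80 units above the observed range → this is EXTRAPOLATION, not interpolation

Why that matters here:
- R² describes fit only over the sampled x values; it says nothing about behaviour beyond them
- Real relationships often flatten, saturate, or turn nonlinear at extremes

A defensible statement: 'if the linear trend continued to x = 22.70, y would be about 82.4194' — the premise is untested.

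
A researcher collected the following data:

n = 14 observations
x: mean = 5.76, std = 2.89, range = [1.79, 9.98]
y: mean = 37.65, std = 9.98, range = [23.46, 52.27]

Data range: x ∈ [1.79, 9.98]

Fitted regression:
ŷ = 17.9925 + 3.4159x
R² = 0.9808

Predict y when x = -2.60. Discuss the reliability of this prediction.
ŷ = 9.1112 (extrapolation — x = -2.60 lies outside [1.79, 9.98], so reliability is low).

Prediction calculation:
ŷ = 17.9925 + 3.4159 × (-2.60)
ŷ = 9.1112

Reliability:
- Data range: x ∈ [1.79, 9.98]
- Prediction point: x = -2.60 is 4.39 units below the observed range → this is EXTRAPOLATION, not interpolation

Why that matters here:
- The linear relationship may not hold outside the observed range
- The standard error of prediction grows with (x − x̄)², and x = -2.60 is far from x̄ = 5.76

The R² = 0.9808 only validates the fit within [1.79, 9.98]; treat ŷ = 9.1112 with caution.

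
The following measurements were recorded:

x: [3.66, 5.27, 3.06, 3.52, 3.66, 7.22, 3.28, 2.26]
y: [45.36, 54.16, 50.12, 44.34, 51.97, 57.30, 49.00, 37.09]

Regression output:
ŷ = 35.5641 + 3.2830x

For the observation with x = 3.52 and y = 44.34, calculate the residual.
Residual = -2.7803

The residual is the difference between the actual value and the predicted value:

Residual = y - ŷ

Step 1: Calculate predicted value
ŷ = 35.5641 + 3.2830 × 3.52
ŷ = 47.1203

Step 2: Calculate residual
Residual = 44.34 - 47.1203
Residual = -2.7803

Sign check: y < ŷ, so the point is below the line and the fit overestimates here.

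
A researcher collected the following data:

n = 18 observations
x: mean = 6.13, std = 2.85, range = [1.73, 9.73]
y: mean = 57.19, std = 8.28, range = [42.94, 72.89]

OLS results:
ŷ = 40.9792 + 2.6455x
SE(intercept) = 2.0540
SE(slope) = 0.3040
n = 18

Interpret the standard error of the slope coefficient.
The slope 2.6455 is pinned down to within about ±0.3040 (one SE) by these data — relative uncertainty 11.5%, i.e. precise.

SE(β̂₁) = 0.3040 says: if we drew many samples of n = 18 from the same population and refit each time, the fitted slopes would scatter with a standard deviation of roughly 0.3040 around the true β₁.

Relative precision:
- SE / |β̂₁| = 0.3040 / 2.6455 = 11.5%
- Rule of thumb (under 20%: precise; 20% to under 50%: moderately precise; 50% or more: imprecise) → precise

Link to the t-test: t = β̂₁ / SE(β̂₁) = 2.6455 / 0.3040 = 8.7023, the statistic for H₀: β₁ = 0.

What drives SE(β̂₁): larger n (here n = 18) → smaller SE.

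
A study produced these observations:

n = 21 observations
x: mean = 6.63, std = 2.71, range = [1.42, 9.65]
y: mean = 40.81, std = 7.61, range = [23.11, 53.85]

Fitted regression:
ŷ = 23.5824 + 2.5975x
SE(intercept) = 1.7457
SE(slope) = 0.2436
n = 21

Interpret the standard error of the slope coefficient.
SE(β̂₁) = 0.2436 is the estimated standard deviation of the slope estimate across repeated samples; relative to β̂₁ = 2.5975 that is 9.4%, a precise estimate.

SE(β̂₁) = s / √Sxx, where s is the residual standard deviation and Sxx = Σ(x − x̄)². It is the yardstick for how far β̂₁ = 2.5975 could plausibly be from the true slope.

Relative precision:
- SE / |β̂₁| = 0.2436 / 2.5975 = 9.4%
- Rule of thumb (under 20%: precise; 20% to under 50%: moderately precise; 50% or more: imprecise) → precise

Link to interval estimation: a confidence interval for β₁ is β̂₁ ± t* × 0.2436, so SE sets the half-width per unit of t*.

What drives SE(β̂₁): more residual scatter → larger SE; larger n (here n = 21) → smaller SE.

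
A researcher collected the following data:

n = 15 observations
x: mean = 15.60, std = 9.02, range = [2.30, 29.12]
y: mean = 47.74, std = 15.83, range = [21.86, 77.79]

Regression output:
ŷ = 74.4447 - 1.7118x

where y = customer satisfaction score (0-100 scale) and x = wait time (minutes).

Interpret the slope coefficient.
On average, satisfaction score is about 1.7118 points lower for every extra minute of wait time.

The slope coefficient β₁ = -1.7118 represents the marginal effect of wait time on satisfaction score.

Interpretation:
- Wait time up by 1 minute → predicted satisfaction score decreases by 1.7118 points
- This is a linear approximation: the same per-unit change is assumed across the whole observed x range
- The sign (−) gives the direction; the magnitude 1.7118 gives the size of the effect per minute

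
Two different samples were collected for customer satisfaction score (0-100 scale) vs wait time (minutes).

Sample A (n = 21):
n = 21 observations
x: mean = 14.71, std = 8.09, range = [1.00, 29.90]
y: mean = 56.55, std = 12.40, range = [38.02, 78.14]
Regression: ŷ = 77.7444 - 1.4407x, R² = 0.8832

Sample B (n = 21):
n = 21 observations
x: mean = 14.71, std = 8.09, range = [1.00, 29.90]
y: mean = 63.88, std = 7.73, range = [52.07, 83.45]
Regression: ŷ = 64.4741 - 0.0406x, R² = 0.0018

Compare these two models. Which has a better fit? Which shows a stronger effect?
Model A has the better fit (R² = 0.8832 vs 0.0018). Model A shows the stronger effect (|β₁| = 1.4407 vs 0.0406).

Model Comparison:

Fit — compare R²:
- Model A: R² = 0.8832 → 88.32% of variance in satisfaction score explained
- Model B: R² = 0.0018 → 0.18% of variance in satisfaction score explained
- 0.8832 > 0.0018 → Model A has the better fit

Strength of effect — compare |β₁|:
- Model A: β₁ = -1.4407 → predicted satisfaction score falls 1.4407 points per additional minute of wait time
- Model B: β₁ = -0.0406 → predicted satisfaction score falls 0.0406 points per additional minute of wait time
- |-1.4407| > |-0.0406| → Model A shows the stronger marginal effect

Note: A steeper slope doesn't make a better model if the scatter around the line is large.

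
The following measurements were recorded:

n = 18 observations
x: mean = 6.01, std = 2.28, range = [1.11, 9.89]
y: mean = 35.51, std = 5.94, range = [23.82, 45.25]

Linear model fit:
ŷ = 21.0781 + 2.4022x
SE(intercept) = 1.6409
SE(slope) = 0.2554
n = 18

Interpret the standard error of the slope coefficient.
The slope 2.4022 is pinned down to within about ±0.2554 (one SE) by these data — relative uncertainty 10.6%, i.e. precise.

SE(β̂₁) = s / √Sxx, where s is the residual standard deviation and Sxx = Σ(x − x̄)². It is the yardstick for how far β̂₁ = 2.4022 could plausibly be from the true slope.

Relative precision:
- SE / |β̂₁| = 0.2554 / 2.4022 = 10.6%
- Rule of thumb (under 20%: precise; 20% to under 50%: moderately precise; 50% or more: imprecise) → precise

Link to the t-test: t = β̂₁ / SE(β̂₁) = 2.4022 / 0.2554 = 9.4056, the statistic for H₀: β₁ = 0.

What drives SE(β̂₁): more residual scatter → larger SE.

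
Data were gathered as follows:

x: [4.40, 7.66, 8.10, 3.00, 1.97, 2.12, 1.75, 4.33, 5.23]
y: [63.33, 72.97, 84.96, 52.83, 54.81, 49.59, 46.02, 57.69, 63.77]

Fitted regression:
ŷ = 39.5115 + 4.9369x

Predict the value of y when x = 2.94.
ŷ = 54.0260

Plug x = 2.94 into the fitted line:

ŷ = 39.5115 + 4.9369 × 2.94
ŷ = 39.5115 + 14.5145
ŷ = 54.0260

This is a point prediction; actual observations scatter around it by roughly the residual standard deviation.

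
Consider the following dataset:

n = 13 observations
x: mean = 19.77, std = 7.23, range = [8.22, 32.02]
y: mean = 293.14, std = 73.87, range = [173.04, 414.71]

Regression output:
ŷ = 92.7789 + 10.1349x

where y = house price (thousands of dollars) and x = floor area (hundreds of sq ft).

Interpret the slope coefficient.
For each additional hundred sq ft of floor area, predicted house price increases by approximately 10.1349 thousand dollars.

The slope coefficient β₁ = 10.1349 represents the marginal effect of floor area on house price.

Interpretation:
- Floor area up by 1 hundred sq ft → predicted house price increases by 10.1349 thousand dollars
- This is a linear approximation: the same per-unit change is assumed across the whole observed x range
- The sign (+) gives the direction; the magnitude 10.1349 gives the size of the effect per hundred sq ft

The intercept β₀ = 92.7789 is the predicted house price when floor area = 0; since the smallest observed x is 8.22, this is an extrapolation and mainly anchors the line.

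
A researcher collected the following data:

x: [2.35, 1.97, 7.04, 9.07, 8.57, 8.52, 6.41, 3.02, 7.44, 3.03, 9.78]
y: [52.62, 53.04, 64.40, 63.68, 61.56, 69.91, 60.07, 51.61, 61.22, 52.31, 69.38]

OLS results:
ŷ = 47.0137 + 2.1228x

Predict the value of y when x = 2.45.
ŷ = 52.2146

Plug x = 2.45 into the fitted line:

ŷ = 47.0137 + 2.1228 × 2.45
ŷ = 47.0137 + 5.2009
ŷ = 52.2146

This is the fitted mean response at that x — an individual observation would come with a wider prediction interval.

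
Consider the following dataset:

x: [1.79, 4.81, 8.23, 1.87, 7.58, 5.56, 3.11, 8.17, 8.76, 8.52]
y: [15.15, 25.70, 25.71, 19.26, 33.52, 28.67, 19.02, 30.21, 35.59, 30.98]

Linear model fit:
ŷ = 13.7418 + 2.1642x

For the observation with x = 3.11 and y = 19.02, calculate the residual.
Residual = -1.4525

The residual is the difference between the actual value and the predicted value:

Residual = y - ŷ

Step 1: Calculate predicted value
ŷ = 13.7418 + 2.1642 × 3.11
ŷ = 20.4725

Step 2: Calculate residual
Residual = 19.02 - 20.4725
Residual = -1.4525

Interpretation: the model overestimates the actual value by 1.4525 at this point (negative residual → observation lies below the fitted line).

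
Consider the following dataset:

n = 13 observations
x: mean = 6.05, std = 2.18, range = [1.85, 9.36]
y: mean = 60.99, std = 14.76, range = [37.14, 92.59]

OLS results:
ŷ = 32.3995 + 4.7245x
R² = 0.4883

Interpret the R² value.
R² = 0.4883 means 48.83% of the variation in y is explained by the linear relationship with x. This indicates a moderate fit.

The coefficient of determination R² is the fraction of the total variation in y that the fitted line accounts for.

Here R² = 0.4883:
- Explained: 48.83% of the variation in y
- Unexplained (residual): 100% − 48.83% = 51.17%
- Rule of thumb (below 0.3 weak; 0.3 to below 0.7 moderate; 0.7 and above strong) → moderate

Equivalently, for simple linear regression R² = r², so |r| = √0.4883 ≈ 0.6988.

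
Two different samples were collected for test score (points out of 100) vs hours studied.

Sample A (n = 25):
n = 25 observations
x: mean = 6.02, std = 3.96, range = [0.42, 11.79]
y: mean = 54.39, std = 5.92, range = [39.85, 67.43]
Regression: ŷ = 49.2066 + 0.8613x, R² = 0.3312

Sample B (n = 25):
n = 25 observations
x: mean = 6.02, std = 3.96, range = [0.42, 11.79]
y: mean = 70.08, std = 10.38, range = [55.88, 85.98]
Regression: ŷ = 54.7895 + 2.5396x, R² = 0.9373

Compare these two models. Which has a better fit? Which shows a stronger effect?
Model B has the better fit (R² = 0.9373 vs 0.3312). Model B shows the stronger effect (|β₁| = 2.5396 vs 0.8613).

Model Comparison:

Goodness of fit (R²):
- Model A: R² = 0.3312 → 33.12% of variance in test score explained
- Model B: R² = 0.9373 → 93.73% of variance in test score explained
- 0.9373 > 0.3312 → Model B has the better fit

Effect size (slope magnitude):
- Model A: β₁ = 0.8613 → predicted test score rises 0.8613 points per additional hour of study time
- Model B: β₁ = 2.5396 → predicted test score rises 2.5396 points per additional hour of study time
- |0.8613| < |2.5396| → Model B shows the stronger marginal effect

Note: R² measures how tightly points cluster around the line; β₁ measures how steep the line is — they answer different questions.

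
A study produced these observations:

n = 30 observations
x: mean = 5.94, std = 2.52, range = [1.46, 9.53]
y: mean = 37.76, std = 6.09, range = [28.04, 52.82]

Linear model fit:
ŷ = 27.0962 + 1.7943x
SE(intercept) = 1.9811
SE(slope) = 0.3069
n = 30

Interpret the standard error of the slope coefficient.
SE(β̂₁) = 0.3069 is the estimated standard deviation of the slope estimate across repeated samples; relative to β̂₁ = 1.7943 that is 17.1%, a precise estimate.

SE(β̂₁) = 0.3069 says: if we drew many samples of n = 30 from the same population and refit each time, the fitted slopes would scatter with a standard deviation of roughly 0.3069 around the true β₁.

Relative precision:
- SE / |β̂₁| = 0.3069 / 1.7943 = 17.1%
- Rule of thumb (under 20%: precise; 20% to under 50%: moderately precise; 50% or more: imprecise) → precise

Rough 95% range (±2 SE): 1.7943 ± 0.6138 → (1.1805, 2.4081).

What drives SE(β̂₁): larger n (here n = 30) → smaller SE; wider spread of x values → smaller SE.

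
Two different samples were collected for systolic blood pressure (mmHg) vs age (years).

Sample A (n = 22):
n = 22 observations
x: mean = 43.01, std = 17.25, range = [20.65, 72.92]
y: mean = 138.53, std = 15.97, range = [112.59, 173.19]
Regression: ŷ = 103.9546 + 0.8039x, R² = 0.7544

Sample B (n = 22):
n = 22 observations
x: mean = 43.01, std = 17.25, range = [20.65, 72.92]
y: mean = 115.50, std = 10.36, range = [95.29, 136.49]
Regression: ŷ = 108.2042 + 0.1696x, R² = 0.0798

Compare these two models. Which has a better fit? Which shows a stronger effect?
Model A has the better fit (R² = 0.7544 vs 0.0798). Model A shows the stronger effect (|β₁| = 0.8039 vs 0.1696).

Model Comparison:

Which explains more variance? (R²)
- Model A: R² = 0.7544 → 75.44% of variance in blood pressure explained
- Model B: R² = 0.0798 → 7.98% of variance in blood pressure explained
- 0.7544 > 0.0798 → Model A has the better fit

Strength of effect — compare |β₁|:
- Model A: β₁ = 0.8039 → predicted blood pressure rises 0.8039 mmHg per additional year of age
- Model B: β₁ = 0.1696 → predicted blood pressure rises 0.1696 mmHg per additional year of age
- |0.8039| > |0.1696| → Model A shows the stronger marginal effect

Note: A better fit (higher R²) doesn't necessarily mean a more important relationship.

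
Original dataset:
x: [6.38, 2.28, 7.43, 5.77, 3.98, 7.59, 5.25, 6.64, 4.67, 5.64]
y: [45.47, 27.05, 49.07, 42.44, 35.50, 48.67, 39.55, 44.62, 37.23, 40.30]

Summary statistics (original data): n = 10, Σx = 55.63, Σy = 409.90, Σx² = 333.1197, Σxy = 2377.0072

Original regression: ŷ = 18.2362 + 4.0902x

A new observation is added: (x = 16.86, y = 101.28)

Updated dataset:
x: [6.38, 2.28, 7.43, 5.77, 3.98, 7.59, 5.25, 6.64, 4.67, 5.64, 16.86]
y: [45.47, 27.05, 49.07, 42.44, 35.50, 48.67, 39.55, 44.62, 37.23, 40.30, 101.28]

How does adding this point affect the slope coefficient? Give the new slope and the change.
New slope β₁ = 5.1257 versus 4.0902 before: a change of +1.0355 (+25.3%).

The new point has HIGH LEVERAGE: x = 16.86 is far from the original mean x̄ = 55.63/10 ≈ 5.56 (original range [2.28, 7.59]).

Step 1: Update the sums with the new point (n goes from 10 to 11)
Σx  = 55.63 + 16.86 = 72.49
Σy  = 409.90 + 101.28 = 511.18
Σx² = 333.1197 + 16.86² = 333.1197 + 284.2596 = 617.3793
Σxy = 2377.0072 + 16.86×101.28 = 2377.0072 + 1707.5808 = 4084.5880

Step 2: Recompute the slope with b₁ = (nΣxy − ΣxΣy) / (nΣx² − (Σx)²)
Numerator   = 11×4084.5880 − 72.49×511.18 = 44930.4680 − 37055.4382 = 7875.0298
Denominator = 11×617.3793 − 72.49² = 6791.1723 − 5254.8001 = 1536.3722
b₁(new) = 7875.0298 / 1536.3722 = 5.1257

(Same formula on the original sums: (10×2377.0072 − 55.63×409.90) / (10×333.1197 − 55.63²) = 967.3350 / 236.5001 = 4.0902, matching the given fit.)

Step 3: Change in slope
Δβ₁ = 5.1257 − 4.0902 = +1.0355
Relative change = +1.0355 / 4.0902 × 100% = +25.3%
→ the slope increases when the point is added.

Because the point sits above the extension of the original line at a high-leverage x, it tilts the fit up.
In practice: check such a point for data-entry or measurement error.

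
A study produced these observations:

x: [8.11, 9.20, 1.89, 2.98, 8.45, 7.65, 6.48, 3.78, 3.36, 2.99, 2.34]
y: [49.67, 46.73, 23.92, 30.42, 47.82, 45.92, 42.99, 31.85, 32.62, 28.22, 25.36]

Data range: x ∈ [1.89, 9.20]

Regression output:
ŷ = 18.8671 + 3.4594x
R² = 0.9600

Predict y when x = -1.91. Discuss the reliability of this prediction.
The equation gives ŷ = 12.2596; however x = -1.91 is 3.80 units below the observed range, so this extrapolated value should not be trusted.

Prediction calculation:
ŷ = 18.8671 + 3.4594 × (-1.91)
ŷ = 12.2596

Reliability:
- Data range: x ∈ [1.89, 9.20]
- Prediction point: x = -1.91 is 3.80 units below the observed range → this is EXTRAPOLATION, not interpolation

Why that matters here:
- The standard error of prediction grows with (x − x̄)², and x = -1.91 is far from x̄ = 5.20
- Real relationships often flatten, saturate, or turn nonlinear at extremes

The R² = 0.9600 only validates the fit within [1.89, 9.20]; treat ŷ = 12.2596 with caution.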